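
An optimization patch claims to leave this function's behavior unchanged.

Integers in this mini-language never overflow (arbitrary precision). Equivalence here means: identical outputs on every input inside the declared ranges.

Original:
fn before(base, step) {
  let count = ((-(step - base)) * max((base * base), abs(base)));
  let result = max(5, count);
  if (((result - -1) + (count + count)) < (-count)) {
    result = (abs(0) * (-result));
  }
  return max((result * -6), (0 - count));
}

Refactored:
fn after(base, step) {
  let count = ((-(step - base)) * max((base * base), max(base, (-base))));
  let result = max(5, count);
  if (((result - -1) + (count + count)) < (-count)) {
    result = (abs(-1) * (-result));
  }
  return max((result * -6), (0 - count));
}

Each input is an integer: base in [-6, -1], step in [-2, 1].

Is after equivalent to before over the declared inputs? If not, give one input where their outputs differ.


Not equivalent: base=-3, step=-2 separates them (9 vs 30).
before: count = -9; result = 5; (((result - -1) + (count + count)) < (-count)) -> true; result = 0; return 9
after: count = -9; result = 5; (((result - -1) + (count + count)) < (-count)) -> true; result = -5; return 30
verdict: not equivalent; witness: base=-3, step=-2


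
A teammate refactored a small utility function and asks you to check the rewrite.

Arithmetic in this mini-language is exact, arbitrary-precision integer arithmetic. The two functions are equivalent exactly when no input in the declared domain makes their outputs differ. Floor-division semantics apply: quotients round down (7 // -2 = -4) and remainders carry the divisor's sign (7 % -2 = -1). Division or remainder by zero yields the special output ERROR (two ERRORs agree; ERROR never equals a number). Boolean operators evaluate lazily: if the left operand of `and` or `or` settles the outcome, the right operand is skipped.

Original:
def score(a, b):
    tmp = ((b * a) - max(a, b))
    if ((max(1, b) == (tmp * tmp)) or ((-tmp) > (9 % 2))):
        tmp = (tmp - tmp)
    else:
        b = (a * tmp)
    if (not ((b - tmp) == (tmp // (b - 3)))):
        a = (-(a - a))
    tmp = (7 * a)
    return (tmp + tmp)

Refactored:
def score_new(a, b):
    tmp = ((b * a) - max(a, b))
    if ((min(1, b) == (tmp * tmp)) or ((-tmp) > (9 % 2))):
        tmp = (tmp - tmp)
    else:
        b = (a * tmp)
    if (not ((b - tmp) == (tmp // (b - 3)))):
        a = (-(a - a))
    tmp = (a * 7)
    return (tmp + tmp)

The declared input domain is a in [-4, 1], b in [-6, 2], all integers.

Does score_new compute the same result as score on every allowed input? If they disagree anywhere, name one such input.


Although `max(1, b)` became `min(1, b)`, no input in the stated domain can expose it.
Tracing a=-1, b=-5: score: tmp becomes 6; next ((max(1, b) == (tmp * tmp)) or ((-tmp) > (9 % 2))) evaluates to false; next b becomes -6; next (not ((b - tmp) == (tmp // (b - 3)))) evaluates to true; next a becomes 0; next tmp becomes 0; next final value 0 | score_new: tmp becomes 6; next ((min(1, b) == (tmp * tmp)) or ((-tmp) > (9 % 2))) evaluates to false; next b becomes -6; next (not ((b - tmp) == (tmp // (b - 3)))) evaluates to true; next a becomes 0; next tmp becomes 0; next final value 0 — matching result 0.
Checked all 54 inputs in the declared domain: the outputs agree on every one.
verdict: equivalent


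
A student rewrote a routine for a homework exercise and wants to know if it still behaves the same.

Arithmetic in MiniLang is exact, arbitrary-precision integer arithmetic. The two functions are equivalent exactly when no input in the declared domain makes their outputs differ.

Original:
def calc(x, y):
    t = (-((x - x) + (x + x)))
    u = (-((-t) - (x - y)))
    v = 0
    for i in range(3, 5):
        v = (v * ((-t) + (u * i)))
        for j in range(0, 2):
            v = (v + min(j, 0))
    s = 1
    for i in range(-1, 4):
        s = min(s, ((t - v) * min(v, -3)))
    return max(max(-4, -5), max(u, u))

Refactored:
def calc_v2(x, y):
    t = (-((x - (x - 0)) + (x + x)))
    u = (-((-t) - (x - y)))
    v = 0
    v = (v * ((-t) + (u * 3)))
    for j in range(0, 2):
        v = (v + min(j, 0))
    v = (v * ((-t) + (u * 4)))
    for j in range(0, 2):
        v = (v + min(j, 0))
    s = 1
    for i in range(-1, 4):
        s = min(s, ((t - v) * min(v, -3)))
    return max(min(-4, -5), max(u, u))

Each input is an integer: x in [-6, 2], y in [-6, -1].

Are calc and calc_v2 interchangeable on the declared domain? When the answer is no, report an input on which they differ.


Equivalent. The edit looks behavioral (`max(-4, -5)` became `min(-4, -5)`), but over these ranges it never changes the outcome.
Every one of the 54 inputs gives matching results.
As a probe, take x=2, y=-3: calc runs t=-4, then u=1, then v=0, then (i=3), then v=0, then (j=0), then v=0, then (j=1), then v=0, then (i=4), then v=0, then (j=0), then v=0, then (j=1), then v=0, then s=1, then (i=-1), then s=1, then (i=0), then s=1, then (i=1), then s=1, then (i=2), then s=1, then (i=3), then s=1, then returns 1; calc_v2 runs t=-4, then u=1, then v=0, then v=0, then (j=0), then v=0, then (j=1), then v=0, then v=0, then (j=0), then v=0, then (j=1), then v=0, then s=1, then (i=-1), then s=1, then (i=0), then s=1, then (i=1), then s=1, then (i=2), then s=1, then (i=3), then s=1, then returns 1; both end at 1.
verdict: equivalent


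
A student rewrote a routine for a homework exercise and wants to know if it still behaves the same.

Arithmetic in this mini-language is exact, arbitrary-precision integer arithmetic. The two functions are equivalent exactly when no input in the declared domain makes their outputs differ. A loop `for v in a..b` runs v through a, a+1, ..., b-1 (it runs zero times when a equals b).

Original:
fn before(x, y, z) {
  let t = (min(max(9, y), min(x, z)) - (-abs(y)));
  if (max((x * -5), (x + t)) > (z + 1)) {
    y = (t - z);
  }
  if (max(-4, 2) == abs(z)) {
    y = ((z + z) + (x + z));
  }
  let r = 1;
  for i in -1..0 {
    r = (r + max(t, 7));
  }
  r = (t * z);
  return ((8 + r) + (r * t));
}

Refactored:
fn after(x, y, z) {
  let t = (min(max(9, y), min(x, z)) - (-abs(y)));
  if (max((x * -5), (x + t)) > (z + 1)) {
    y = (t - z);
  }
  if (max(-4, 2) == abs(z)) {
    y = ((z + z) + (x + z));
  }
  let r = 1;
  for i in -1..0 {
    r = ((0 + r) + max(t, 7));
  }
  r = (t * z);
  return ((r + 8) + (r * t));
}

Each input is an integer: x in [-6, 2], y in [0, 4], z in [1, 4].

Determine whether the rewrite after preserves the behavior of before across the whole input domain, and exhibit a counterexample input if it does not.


Behavior is preserved: although constant usage differs; also arithmetic usage differs, the outputs never diverge.
Tracing x=-4, y=1, z=4: before: t becomes -3; next (max((x * -5), (x + t)) > (z + 1)) evaluates to true; next y becomes -7; next (max(-4, 2) == abs(z)) evaluates to false; next r becomes 1; next at i=-1:; next r becomes 8; next r becomes -12; next final value 32 | after: t becomes -3; next (max((x * -5), (x + t)) > (z + 1)) evaluates to true; next y becomes -7; next (max(-4, 2) == abs(z)) evaluates to false; next r becomes 1; next at i=-1:; next r becomes 8; next r becomes -12; next final value 32 — matching result 32.
Every one of the 180 inputs gives matching results.
verdict: equivalent


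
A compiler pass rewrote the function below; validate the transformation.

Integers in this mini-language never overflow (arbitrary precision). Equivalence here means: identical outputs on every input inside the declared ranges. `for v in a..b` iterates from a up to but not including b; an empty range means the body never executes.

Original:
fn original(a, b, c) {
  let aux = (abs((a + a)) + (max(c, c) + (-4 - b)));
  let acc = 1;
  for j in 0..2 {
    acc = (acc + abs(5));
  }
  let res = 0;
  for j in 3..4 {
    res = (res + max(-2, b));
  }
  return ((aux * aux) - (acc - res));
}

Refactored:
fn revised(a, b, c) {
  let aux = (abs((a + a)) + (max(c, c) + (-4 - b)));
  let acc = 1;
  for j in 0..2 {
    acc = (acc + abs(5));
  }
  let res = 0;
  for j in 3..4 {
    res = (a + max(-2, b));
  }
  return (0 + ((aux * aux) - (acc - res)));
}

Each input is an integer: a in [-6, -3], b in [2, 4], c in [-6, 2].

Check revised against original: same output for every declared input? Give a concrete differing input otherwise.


Run the pair on a=-6, b=2, c=-6.
original: aux = 0; acc = 1; [j=0]; acc = 6; [j=1]; acc = 11; res = 0; [j=3]; res = 2; return -9
revised: aux = 0; acc = 1; [j=0]; acc = 6; [j=1]; acc = 11; res = 0; [j=3]; res = -4; return -15
-9 against -15: the behavior changed.
verdict: not equivalent; witness: a=-6, b=2, c=-6


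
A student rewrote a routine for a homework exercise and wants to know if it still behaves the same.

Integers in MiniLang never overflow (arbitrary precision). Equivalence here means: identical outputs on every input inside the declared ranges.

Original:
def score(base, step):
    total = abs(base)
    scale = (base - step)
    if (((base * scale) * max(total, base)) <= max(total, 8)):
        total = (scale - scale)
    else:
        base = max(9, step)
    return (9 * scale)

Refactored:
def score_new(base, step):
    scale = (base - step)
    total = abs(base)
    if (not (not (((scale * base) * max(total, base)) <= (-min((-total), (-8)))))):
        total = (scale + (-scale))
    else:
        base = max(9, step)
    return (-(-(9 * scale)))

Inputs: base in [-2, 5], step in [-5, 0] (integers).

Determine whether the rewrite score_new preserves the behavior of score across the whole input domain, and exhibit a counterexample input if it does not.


The two are interchangeable: boolean connective usage differs; also min/max/abs usage differs; also arithmetic usage differs, and every declared input agrees.
Spot check at base=-1, step=-2 — score: total becomes 1; next scale becomes 1; next (((base * scale) * max(total, base)) <= max(total, 8)) evaluates to true; next total becomes 0; next final value 9. score_new: scale becomes 1; next total becomes 1; next (not (not (((scale * base) * max(total, base)) <= (-min((-total), (-8)))))) evaluates to true; next total becomes 0; next final value 9. Both give 9.
Across all 48 domain points the two functions coincide.
verdict: equivalent


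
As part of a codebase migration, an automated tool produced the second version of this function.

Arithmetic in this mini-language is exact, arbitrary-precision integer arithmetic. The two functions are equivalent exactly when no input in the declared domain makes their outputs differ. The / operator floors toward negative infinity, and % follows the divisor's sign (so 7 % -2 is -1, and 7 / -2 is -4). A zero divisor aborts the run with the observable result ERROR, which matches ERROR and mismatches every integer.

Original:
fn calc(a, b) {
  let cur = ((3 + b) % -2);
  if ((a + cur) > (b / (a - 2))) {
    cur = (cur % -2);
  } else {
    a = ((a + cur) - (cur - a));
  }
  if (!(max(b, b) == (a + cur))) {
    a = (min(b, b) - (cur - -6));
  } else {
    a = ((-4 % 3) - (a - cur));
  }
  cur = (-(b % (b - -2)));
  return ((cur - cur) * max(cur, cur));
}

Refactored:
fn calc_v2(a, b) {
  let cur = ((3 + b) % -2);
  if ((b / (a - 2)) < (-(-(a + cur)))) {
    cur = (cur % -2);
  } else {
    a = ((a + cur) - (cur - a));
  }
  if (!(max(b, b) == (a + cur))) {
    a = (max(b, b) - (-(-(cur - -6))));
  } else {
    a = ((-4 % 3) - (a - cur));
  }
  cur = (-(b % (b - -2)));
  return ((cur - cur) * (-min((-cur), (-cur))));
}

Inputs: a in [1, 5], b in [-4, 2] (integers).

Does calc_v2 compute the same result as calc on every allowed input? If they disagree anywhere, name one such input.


Equivalent. The suspicious edit (`min(b, b)` became `max(b, b)`) never changes the result for any input inside the declared domain.
Every one of the 35 inputs gives matching results.
Spot check at a=3, b=-2 — calc: cur becomes -1; next ((a + cur) > (b / (a - 2))) evaluates to true; next cur becomes -1; next (!(max(b, b) == (a + cur))) evaluates to true; next a becomes -7; next hits division by zero so the output is ERROR. calc_v2: cur becomes -1; next ((b / (a - 2)) < (-(-(a + cur)))) evaluates to true; next cur becomes -1; next (!(max(b, b) == (a + cur))) evaluates to true; next a becomes -7; next hits division by zero so the output is ERROR. Both give ERROR.
verdict: equivalent


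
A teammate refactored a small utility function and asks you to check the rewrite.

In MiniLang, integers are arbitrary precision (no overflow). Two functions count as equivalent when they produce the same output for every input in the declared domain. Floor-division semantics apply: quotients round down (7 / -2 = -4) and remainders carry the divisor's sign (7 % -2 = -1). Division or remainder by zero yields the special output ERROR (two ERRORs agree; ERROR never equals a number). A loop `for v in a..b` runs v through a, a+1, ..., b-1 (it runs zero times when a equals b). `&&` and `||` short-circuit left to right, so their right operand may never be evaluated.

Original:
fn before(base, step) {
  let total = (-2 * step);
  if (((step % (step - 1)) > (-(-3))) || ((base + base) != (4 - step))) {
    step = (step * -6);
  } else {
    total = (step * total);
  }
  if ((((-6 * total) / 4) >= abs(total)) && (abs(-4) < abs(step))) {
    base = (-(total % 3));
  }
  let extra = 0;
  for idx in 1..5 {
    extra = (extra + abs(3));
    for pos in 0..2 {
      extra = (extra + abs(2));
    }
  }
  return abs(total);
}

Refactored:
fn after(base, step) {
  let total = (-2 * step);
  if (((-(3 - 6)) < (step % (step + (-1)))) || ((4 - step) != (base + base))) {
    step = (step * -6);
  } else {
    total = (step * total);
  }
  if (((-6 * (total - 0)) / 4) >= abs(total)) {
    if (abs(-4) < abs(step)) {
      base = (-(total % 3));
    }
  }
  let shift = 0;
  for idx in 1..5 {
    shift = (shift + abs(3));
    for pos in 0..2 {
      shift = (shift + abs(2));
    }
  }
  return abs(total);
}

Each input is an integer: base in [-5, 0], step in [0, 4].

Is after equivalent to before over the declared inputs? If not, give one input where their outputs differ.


Differences: branching structure differs, local variable names differ, comparison usage differs, constant usage differs, statement counts differ, boolean connective usage differs, arithmetic usage differs — yet all 30 inputs agree.
verdict: equivalent


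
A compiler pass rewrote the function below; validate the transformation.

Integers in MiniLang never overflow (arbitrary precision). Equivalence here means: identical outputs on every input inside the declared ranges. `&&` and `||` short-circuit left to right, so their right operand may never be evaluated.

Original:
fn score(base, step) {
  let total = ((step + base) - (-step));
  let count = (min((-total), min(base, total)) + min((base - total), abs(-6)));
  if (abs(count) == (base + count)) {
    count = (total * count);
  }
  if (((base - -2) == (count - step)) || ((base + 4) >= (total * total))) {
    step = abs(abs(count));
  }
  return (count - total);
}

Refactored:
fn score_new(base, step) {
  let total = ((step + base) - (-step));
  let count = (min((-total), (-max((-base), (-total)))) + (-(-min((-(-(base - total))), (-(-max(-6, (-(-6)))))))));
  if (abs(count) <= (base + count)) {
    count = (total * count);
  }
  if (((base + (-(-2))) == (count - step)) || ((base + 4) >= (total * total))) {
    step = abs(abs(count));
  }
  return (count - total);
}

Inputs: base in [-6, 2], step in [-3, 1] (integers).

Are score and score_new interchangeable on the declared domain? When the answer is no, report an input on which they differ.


On input base=1, step=-3, score returns 6 while score_new returns 0.
verdict: not equivalent; witness: base=1, step=-3


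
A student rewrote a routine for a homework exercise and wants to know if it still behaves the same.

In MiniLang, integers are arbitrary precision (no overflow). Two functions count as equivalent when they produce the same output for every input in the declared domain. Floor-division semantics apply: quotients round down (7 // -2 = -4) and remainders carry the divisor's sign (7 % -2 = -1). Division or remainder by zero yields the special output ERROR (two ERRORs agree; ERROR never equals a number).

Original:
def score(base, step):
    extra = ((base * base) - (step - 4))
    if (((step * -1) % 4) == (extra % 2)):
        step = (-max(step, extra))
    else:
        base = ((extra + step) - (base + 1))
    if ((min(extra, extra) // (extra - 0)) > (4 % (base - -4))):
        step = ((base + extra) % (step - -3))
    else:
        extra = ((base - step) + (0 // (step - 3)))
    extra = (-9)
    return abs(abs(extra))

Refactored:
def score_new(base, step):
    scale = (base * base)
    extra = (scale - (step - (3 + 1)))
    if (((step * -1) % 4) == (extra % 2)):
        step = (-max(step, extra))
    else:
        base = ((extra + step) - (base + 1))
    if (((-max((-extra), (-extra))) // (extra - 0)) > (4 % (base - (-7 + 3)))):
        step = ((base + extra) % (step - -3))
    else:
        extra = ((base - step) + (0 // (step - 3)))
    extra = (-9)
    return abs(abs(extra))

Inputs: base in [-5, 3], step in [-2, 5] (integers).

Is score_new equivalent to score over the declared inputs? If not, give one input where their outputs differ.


The two versions differ — the changes include local variable names differ, and arithmetic usage differs, and min/max/abs usage differs, and statement counts differ, and constant usage differs.
Tracing base=-1, step=5: score: extra := 0 | (((step * -1) % 4) == (extra % 2)): false | base := 5 | divide-by-zero, output ERROR | score_new: scale := 1 | extra := 0 | (((step * -1) % 4) == (extra % 2)): false | base := 5 | divide-by-zero, output ERROR — matching result ERROR.
An exhaustive pass over the 72 declared inputs shows identical outputs.
verdict: equivalent


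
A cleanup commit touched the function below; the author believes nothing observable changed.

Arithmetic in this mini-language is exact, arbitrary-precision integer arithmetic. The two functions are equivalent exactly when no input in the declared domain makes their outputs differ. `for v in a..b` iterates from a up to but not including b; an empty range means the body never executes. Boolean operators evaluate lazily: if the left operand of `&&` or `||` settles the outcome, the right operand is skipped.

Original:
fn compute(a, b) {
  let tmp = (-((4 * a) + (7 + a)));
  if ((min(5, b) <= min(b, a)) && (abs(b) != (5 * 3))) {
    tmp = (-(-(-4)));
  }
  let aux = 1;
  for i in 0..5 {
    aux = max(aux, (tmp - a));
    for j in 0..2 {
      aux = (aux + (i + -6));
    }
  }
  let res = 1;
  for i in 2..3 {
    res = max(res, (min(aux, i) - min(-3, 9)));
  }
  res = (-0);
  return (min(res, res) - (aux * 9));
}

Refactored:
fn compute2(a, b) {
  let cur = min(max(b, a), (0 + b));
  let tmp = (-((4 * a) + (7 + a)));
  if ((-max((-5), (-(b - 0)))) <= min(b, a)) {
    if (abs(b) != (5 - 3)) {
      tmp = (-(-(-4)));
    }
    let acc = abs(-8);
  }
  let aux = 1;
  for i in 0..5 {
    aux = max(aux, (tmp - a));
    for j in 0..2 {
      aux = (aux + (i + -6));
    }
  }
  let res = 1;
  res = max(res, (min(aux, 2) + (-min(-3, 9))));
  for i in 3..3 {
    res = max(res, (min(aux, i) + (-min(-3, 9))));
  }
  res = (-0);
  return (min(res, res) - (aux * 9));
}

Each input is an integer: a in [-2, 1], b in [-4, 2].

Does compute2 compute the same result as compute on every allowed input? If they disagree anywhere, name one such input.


On input a=-2, b=-2, compute returns 54 while compute2 returns -9.
verdict: not equivalent; witness: a=-2, b=-2


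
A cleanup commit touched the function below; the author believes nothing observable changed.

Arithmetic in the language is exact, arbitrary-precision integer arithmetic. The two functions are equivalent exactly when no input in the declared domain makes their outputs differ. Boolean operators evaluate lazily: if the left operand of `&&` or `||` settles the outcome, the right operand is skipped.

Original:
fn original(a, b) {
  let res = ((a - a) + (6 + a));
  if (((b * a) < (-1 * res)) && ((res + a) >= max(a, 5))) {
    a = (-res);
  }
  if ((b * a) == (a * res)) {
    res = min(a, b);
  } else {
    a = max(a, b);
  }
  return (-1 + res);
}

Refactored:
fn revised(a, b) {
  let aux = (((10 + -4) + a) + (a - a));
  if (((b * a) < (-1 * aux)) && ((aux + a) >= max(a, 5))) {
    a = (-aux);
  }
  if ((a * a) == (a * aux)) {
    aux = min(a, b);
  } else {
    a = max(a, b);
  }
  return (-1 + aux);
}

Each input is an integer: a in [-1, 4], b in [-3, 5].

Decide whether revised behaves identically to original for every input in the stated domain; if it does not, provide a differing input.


At a=-1, b=5: original gives -2, revised gives 4.
verdict: not equivalent; witness: a=-1, b=5


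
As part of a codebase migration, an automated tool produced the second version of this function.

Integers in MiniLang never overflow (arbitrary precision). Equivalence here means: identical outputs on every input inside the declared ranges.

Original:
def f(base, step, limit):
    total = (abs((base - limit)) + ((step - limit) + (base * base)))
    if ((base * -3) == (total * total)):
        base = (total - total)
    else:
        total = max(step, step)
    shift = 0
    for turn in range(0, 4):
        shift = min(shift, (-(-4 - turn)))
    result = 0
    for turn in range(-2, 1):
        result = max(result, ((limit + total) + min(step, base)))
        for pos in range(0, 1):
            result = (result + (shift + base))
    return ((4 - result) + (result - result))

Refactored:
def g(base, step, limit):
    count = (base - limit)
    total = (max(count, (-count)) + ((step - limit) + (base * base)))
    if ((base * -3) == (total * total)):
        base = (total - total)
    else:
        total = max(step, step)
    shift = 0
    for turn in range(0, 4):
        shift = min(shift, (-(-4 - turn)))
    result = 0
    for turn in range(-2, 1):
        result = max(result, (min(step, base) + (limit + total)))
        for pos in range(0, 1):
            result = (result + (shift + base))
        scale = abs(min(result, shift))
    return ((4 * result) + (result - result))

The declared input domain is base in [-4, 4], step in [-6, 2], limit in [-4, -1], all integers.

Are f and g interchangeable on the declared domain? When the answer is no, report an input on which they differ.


Evaluate both at base=-4, step=-6, limit=-4.
f: total = 14; ((base * -3) == (total * total)) -> false; total = -6; shift = 0; [turn=0]; shift = 0; [turn=1]; shift = 0; [turn=2]; shift = 0; [turn=3]; shift = 0; result = 0; [turn=-2]; result = 0; [pos=0]; result = -4; [turn=-1]; result = -4; [pos=0]; result = -8; [turn=0]; result = -8; [pos=0]; result = -12; return 16
g: count = 0; total = 14; ((base * -3) == (total * total)) -> false; total = -6; shift = 0; [turn=0]; shift = 0; [turn=1]; shift = 0; [turn=2]; shift = 0; [turn=3]; shift = 0; result = 0; [turn=-2]; result = 0; [pos=0]; result = -4; scale = 4; [turn=-1]; result = -4; [pos=0]; result = -8; scale = 8; [turn=0]; result = -8; [pos=0]; result = -12; scale = 12; return -48
16 and -48 differ, so these are not the same function on this domain.
verdict: not equivalent; witness: base=-4, step=-6, limit=-4


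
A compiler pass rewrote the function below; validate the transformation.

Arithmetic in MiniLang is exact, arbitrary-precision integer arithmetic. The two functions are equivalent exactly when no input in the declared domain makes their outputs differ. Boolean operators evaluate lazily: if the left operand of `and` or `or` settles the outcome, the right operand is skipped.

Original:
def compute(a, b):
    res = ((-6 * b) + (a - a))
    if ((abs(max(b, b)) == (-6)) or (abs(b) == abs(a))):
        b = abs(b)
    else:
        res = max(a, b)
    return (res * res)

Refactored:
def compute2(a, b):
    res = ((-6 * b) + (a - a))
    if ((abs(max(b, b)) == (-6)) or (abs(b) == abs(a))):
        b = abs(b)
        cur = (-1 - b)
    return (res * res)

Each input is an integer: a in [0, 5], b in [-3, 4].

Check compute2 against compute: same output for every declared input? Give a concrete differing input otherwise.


The rewrite breaks on a=0, b=-3, where the results are 0 and 324.
compute: res=18, then ((abs(max(b, b)) == (-6)) or (abs(b) == abs(a))) is false, then res=0, then returns 0
compute2: res=18, then ((abs(max(b, b)) == (-6)) or (abs(b) == abs(a))) is false, then returns 324
verdict: not equivalent; witness: a=0, b=-3


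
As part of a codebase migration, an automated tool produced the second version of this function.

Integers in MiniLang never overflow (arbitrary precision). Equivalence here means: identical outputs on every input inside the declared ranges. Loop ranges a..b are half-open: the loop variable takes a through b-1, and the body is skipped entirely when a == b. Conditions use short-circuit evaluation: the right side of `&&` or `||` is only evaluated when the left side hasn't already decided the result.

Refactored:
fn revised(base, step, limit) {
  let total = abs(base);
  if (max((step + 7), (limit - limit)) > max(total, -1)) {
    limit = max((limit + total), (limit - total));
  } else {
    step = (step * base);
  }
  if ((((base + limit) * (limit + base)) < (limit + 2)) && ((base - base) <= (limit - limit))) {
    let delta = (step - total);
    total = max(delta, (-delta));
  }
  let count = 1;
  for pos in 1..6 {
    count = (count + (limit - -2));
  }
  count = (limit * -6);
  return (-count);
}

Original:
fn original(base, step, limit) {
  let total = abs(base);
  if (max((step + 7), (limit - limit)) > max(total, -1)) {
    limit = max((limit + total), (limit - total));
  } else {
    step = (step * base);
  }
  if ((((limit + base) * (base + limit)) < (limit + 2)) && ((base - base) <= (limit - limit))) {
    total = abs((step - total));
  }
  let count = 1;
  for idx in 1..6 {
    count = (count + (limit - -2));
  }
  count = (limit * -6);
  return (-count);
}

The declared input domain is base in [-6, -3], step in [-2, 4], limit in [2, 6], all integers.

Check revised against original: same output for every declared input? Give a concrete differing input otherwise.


Behavior is preserved: although min/max/abs usage differs, and local variable names differ, and statement counts differ, the outputs never diverge.
As a probe, take base=-4, step=-2, limit=5: original runs total = 4; (max((step + 7), (limit - limit)) > max(total, -1)) -> true; limit = 9; ((((limit + base) * (base + limit)) < (limit + 2)) && ((base - base) <= (limit - limit))) -> false; count = 1; [idx=1]; count = 12; [idx=2]; count = 23; [idx=3]; count = 34; [idx=4]; count = 45; [idx=5]; count = 56; count = -54; return 54; revised runs total = 4; (max((step + 7), (limit - limit)) > max(total, -1)) -> true; limit = 9; ((((base + limit) * (limit + base)) < (limit + 2)) && ((base - base) <= (limit - limit))) -> false; count = 1; [pos=1]; count = 12; [pos=2]; count = 23; [pos=3]; count = 34; [pos=4]; count = 45; [pos=5]; count = 56; count = -54; return 54; both end at 54.
Sweeping the whole domain (140 inputs) finds no disagreement.
verdict: equivalent


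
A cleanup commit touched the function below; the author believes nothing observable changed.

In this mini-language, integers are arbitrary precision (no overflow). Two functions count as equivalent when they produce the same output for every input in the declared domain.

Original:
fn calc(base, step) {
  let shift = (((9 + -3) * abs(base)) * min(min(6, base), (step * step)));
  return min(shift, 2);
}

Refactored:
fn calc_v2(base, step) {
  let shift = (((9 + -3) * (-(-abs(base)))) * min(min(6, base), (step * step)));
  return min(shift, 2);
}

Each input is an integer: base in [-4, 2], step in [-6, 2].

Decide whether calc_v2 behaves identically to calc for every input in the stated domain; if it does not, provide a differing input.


Reading the diff, among the changes: same computation, different form.
One worked example (base=-3, step=0) — calc: shift=-54, then returns -54; calc_v2: shift=-54, then returns -54; agreement on -54.
Across all 63 domain points the two functions coincide.
verdict: equivalent


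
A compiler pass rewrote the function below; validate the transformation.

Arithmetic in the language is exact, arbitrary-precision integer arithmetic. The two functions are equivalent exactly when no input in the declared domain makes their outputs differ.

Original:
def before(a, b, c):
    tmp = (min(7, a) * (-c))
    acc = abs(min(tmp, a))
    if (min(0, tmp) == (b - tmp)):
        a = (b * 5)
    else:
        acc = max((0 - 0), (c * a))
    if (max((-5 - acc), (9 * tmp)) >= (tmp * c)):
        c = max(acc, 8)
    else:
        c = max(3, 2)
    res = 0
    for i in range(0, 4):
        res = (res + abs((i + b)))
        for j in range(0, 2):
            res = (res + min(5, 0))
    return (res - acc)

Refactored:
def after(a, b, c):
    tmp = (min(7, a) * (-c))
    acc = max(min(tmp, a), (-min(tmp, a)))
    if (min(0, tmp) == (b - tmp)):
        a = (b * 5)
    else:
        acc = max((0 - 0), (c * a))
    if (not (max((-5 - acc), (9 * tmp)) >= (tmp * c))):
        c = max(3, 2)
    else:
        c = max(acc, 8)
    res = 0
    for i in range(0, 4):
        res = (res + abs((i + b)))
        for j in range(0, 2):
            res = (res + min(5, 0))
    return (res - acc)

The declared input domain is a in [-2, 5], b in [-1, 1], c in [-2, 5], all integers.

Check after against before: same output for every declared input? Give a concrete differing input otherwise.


Comparing the listings, the differences include: min/max/abs usage differs, and boolean connective usage differs.
One worked example (a=4, b=0, c=0) — before: tmp becomes 0; next acc becomes 0; next (min(0, tmp) == (b - tmp)) evaluates to true; next a becomes 0; next (max((-5 - acc), (9 * tmp)) >= (tmp * c)) evaluates to true; next c becomes 8; next res becomes 0; next at i=0:; next res becomes 0; next at j=0:; next res becomes 0; next at j=1:; next res becomes 0; next at i=1:; next res becomes 1; next at j=0:; next res becomes 1; next at j=1:; next res becomes 1; next at i=2:; next res becomes 3; next at j=0:; next res becomes 3; next at j=1:; next res becomes 3; next at i=3:; next res becomes 6; next at j=0:; next res becomes 6; next at j=1:; next res becomes 6; next final value 6; after: tmp becomes 0; next acc becomes 0; next (min(0, tmp) == (b - tmp)) evaluates to true; next a becomes 0; next (not (max((-5 - acc), (9 * tmp)) >= (tmp * c))) evaluates to false; next c becomes 8; next res becomes 0; next at i=0:; next res becomes 0; next at j=0:; next res becomes 0; next at j=1:; next res becomes 0; next at i=1:; next res becomes 1; next at j=0:; next res becomes 1; next at j=1:; next res becomes 1; next at i=2:; next res becomes 3; next at j=0:; next res becomes 3; next at j=1:; next res becomes 3; next at i=3:; next res becomes 6; next at j=0:; next res becomes 6; next at j=1:; next res becomes 6; next final value 6; agreement on 6.
Sweeping the whole domain (192 inputs) finds no disagreement.
verdict: equivalent


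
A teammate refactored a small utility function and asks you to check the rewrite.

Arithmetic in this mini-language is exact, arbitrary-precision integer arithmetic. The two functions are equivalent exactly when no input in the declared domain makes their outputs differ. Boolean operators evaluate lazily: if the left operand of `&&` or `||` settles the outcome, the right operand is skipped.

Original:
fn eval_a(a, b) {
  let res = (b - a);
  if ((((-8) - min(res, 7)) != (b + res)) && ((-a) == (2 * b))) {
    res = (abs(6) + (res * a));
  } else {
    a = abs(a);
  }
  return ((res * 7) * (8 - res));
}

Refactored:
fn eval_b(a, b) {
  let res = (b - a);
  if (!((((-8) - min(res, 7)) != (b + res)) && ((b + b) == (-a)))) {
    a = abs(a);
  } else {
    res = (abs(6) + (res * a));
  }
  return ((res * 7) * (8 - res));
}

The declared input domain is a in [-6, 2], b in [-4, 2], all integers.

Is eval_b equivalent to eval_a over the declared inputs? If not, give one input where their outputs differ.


Equivalent — the differences include arithmetic usage differs; boolean connective usage differs; constant usage differs, yet no declared input distinguishes the two.
Tracing a=-2, b=2: eval_a: res=4, then ((((-8) - min(res, 7)) != (b + res)) && ((-a) == (2 * b))) is false, then a=2, then returns 112 | eval_b: res=4, then (!((((-8) - min(res, 7)) != (b + res)) && ((b + b) == (-a)))) is true, then a=2, then returns 112 — matching result 112.
An exhaustive pass over the 63 declared inputs shows identical outputs.
verdict: equivalent


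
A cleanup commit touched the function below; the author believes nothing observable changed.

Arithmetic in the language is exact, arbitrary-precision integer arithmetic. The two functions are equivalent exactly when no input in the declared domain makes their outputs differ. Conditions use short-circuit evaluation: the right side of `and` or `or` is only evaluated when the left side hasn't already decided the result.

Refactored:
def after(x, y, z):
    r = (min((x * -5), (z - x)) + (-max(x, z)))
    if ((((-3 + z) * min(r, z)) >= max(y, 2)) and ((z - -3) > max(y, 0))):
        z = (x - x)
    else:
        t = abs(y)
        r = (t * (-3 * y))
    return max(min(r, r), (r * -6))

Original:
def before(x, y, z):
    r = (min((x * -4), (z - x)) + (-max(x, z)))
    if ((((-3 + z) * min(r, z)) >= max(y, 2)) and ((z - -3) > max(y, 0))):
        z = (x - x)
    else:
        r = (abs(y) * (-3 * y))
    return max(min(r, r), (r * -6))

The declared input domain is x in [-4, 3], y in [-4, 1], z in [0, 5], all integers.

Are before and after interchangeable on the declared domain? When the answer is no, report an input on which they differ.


There is a counterexample at x=1, y=-4, z=0: 30 on one side, 36 on the other.
before: r becomes -5; next ((((-3 + z) * min(r, z)) >= max(y, 2)) and ((z - -3) > max(y, 0))) evaluates to true; next z becomes 0; next final value 30
after: r becomes -6; next ((((-3 + z) * min(r, z)) >= max(y, 2)) and ((z - -3) > max(y, 0))) evaluates to true; next z becomes 0; next final value 36
verdict: not equivalent; witness: x=1, y=-4, z=0


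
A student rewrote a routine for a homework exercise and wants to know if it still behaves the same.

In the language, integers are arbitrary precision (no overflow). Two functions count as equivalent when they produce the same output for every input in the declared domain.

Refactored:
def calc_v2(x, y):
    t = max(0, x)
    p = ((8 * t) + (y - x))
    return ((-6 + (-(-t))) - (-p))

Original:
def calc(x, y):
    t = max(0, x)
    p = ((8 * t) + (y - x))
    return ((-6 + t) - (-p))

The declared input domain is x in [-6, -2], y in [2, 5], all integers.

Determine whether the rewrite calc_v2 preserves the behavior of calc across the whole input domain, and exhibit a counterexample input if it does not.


Changes here: same computation, different form; the full 20-point sweep finds no disagreement.
verdict: equivalent


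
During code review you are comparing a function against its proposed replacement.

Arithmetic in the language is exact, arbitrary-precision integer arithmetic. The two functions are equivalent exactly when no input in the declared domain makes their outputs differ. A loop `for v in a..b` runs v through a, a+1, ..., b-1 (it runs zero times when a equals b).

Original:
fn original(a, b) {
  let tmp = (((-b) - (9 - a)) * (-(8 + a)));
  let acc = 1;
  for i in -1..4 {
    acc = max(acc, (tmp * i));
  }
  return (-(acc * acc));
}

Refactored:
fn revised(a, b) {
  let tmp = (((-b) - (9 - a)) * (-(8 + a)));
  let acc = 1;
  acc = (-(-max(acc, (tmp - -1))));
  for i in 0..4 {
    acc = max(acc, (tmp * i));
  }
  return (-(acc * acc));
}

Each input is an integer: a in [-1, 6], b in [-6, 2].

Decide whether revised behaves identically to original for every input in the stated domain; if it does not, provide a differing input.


Take a=4, b=-6.
original: tmp = -12; acc = 1; [i=-1]; acc = 12; [i=0]; acc = 12; [i=1]; acc = 12; [i=2]; acc = 12; [i=3]; acc = 12; return -144
revised: tmp = -12; acc = 1; acc = 1; [i=0]; acc = 1; [i=1]; acc = 1; [i=2]; acc = 1; [i=3]; acc = 1; return -1
-144 vs -1 — the two versions disagree here.
verdict: not equivalent; witness: a=4, b=-6


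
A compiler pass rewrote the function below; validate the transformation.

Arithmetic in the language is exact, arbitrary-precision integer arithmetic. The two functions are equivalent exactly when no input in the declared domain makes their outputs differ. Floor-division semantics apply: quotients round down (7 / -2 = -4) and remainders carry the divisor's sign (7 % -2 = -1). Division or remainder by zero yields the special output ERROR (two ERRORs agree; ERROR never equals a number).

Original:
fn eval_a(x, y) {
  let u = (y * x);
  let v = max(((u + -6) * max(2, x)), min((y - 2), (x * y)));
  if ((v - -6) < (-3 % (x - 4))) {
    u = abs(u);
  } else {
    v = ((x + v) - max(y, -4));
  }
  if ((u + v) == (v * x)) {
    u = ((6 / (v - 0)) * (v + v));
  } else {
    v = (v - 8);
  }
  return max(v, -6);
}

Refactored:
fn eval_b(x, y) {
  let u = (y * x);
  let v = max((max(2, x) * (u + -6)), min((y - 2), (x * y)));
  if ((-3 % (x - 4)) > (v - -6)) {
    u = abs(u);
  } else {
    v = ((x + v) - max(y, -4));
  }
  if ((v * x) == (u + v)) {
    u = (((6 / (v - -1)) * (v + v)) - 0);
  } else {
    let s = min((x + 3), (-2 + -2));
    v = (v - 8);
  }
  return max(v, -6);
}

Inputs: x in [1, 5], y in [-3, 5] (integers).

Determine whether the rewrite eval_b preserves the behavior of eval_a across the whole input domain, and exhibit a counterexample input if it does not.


Evaluate both at x=1, y=0.
eval_a: u = 0; v = -2; ((v - -6) < (-3 % (x - 4))) -> false; v = -1; ((u + v) == (v * x)) -> true; u = 12; return -1
eval_b: u = 0; v = -2; ((-3 % (x - 4)) > (v - -6)) -> false; v = -1; ((v * x) == (u + v)) -> true; division by zero -> ERROR
-1 and ERROR differ, so these are not the same function on this domain.
verdict: not equivalent; witness: x=1, y=0


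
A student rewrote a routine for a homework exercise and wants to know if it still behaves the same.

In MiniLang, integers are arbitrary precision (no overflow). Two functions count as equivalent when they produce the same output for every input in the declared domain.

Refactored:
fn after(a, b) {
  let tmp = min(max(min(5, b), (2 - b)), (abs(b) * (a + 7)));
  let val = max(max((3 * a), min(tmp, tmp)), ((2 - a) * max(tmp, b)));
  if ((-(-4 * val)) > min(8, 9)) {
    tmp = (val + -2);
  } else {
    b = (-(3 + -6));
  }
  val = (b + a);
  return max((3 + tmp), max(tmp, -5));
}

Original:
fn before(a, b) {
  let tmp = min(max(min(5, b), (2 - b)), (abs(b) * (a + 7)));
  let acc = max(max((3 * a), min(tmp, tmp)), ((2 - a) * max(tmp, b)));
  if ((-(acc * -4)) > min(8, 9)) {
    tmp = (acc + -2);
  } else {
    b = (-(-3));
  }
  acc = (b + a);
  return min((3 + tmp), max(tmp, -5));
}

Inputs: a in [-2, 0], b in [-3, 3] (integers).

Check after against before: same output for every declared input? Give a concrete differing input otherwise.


There is a counterexample at a=-2, b=-3: 18 on one side, 21 on the other.
before: tmp becomes 5; next acc becomes 20; next ((-(acc * -4)) > min(8, 9)) evaluates to true; next tmp becomes 18; next acc becomes -5; next final value 18
after: tmp becomes 5; next val becomes 20; next ((-(-4 * val)) > min(8, 9)) evaluates to true; next tmp becomes 18; next val becomes -5; next final value 21
verdict: not equivalent; witness: a=-2, b=-3


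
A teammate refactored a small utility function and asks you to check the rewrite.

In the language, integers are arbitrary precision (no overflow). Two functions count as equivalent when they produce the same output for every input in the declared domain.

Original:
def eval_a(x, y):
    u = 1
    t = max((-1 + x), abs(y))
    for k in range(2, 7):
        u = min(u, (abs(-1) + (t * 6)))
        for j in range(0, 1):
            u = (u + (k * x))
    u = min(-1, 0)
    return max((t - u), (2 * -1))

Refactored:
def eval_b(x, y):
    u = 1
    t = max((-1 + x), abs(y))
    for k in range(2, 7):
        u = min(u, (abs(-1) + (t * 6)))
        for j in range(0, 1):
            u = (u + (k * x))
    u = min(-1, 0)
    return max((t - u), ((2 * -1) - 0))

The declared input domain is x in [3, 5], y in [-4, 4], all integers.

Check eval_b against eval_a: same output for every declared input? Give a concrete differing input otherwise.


Side by side, the visible changes include: constant usage differs, and arithmetic usage differs.
Spot check at x=4, y=-1 — eval_a: u=1, then t=3, then (k=2), then u=1, then (j=0), then u=9, then (k=3), then u=9, then (j=0), then u=21, then (k=4), then u=19, then (j=0), then u=35, then (k=5), then u=19, then (j=0), then u=39, then (k=6), then u=19, then (j=0), then u=43, then u=-1, then returns 4. eval_b: u=1, then t=3, then (k=2), then u=1, then (j=0), then u=9, then (k=3), then u=9, then (j=0), then u=21, then (k=4), then u=19, then (j=0), then u=35, then (k=5), then u=19, then (j=0), then u=39, then (k=6), then u=19, then (j=0), then u=43, then u=-1, then returns 4. Both give 4.
Across all 27 domain points the two functions coincide.
verdict: equivalent
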